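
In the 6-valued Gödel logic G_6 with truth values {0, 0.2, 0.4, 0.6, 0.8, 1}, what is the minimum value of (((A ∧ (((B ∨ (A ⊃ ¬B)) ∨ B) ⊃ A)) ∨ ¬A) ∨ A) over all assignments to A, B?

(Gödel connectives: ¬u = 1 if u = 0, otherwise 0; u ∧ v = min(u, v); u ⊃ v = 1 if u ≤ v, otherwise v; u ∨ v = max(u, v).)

The minimum is attained at A = 0.2, B = 0:
  ¬B: Gödel ¬ of 0 = 1 (operand is 0)
  (A ⊃ ¬B): 0.2 ≤ 1, so result = 1
  (B ∨ (A ⊃ ¬B)) = max(0, 1) = 1
  ((B ∨ (A ⊃ ¬B)) ∨ B) = max(1, 0) = 1
  (((B ∨ (A ⊃ ¬B)) ∨ B) ⊃ A): 1 > 0.2, so result = 0.2
  (A ∧ (((B ∨ (A ⊃ ¬B)) ∨ B) ⊃ A)) = min(0.2, 0.2) = 0.2
  ¬A: Gödel ¬ of 0.2 = 0 (operand ≠ 0)
  ((A ∧ (((B ∨ (A ⊃ ¬B)) ∨ B) ⊃ A)) ∨ ¬A) = max(0.2, 0) = 0.2
  (((A ∧ (((B ∨ (A ⊃ ¬B)) ∨ B) ⊃ A)) ∨ ¬A) ∨ A) = max(0.2, 0.2) = 0.2
Checking all 36 assignments confirms none give a value below 0.20.

0.20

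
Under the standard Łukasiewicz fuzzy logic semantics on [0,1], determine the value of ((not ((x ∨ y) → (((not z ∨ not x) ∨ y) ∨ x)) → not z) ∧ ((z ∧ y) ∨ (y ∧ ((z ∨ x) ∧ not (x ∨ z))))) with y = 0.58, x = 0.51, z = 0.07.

0.49

(x ∨ y) = max(0.51, 0.58) = 0.58
not z: Łukasiewicz ¬ gives 1 − 0.07 = 0.93
not x: Łukasiewicz ¬ gives 1 − 0.51 = 0.49
(not z ∨ not x) = max(0.93, 0.49) = 0.93
((not z ∨ not x) ∨ y) = max(0.93, 0.58) = 0.93
(((not z ∨ not x) ∨ y) ∨ x) = max(0.93, 0.51) = 0.93
((x ∨ y) → (((not z ∨ not x) ∨ y) ∨ x)): min(1, 1 − 0.58 + 0.93) = 1
not ((x ∨ y) → (((not z ∨ not x) ∨ y) ∨ x)): Łukasiewicz ¬ gives 1 − 1 = 0
not z: Łukasiewicz ¬ gives 1 − 0.07 = 0.93
(not ((x ∨ y) → (((not z ∨ not x) ∨ y) ∨ x)) → not z): min(1, 1 − 0 + 0.93) = 1
(z ∧ y) = min(0.07, 0.58) = 0.07
(z ∨ x) = max(0.07, 0.51) = 0.51
(x ∨ z) = max(0.51, 0.07) = 0.51
not (x ∨ z): Łukasiewicz ¬ gives 1 − 0.51 = 0.49
((z ∨ x) ∧ not (x ∨ z)) = min(0.51, 0.49) = 0.49
(y ∧ ((z ∨ x) ∧ not (x ∨ z))) = min(0.58, 0.49) = 0.49
((z ∧ y) ∨ (y ∧ ((z ∨ x) ∧ not (x ∨ z)))) = max(0.07, 0.49) = 0.49
((not ((x ∨ y) → (((not z ∨ not x) ∨ y) ∨ x)) → not z) ∧ ((z ∧ y) ∨ (y ∧ ((z ∨ x) ∧ not (x ∨ z))))) = min(1, 0.49) = 0.49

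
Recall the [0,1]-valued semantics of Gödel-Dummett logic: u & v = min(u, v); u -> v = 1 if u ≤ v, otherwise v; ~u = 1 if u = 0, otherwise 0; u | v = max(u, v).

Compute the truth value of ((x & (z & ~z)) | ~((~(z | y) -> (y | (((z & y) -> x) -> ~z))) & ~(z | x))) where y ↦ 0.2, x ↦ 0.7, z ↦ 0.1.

~z: Gödel ¬ of 0.1 = 0 (operand ≠ 0)
(z & ~z) = min(0.1, 0) = 0
(x & (z & ~z)) = min(0.7, 0) = 0
(z | y) = max(0.1, 0.2) = 0.2
~(z | y): Gödel ¬ of 0.2 = 0 (operand ≠ 0)
(z & y) = min(0.1, 0.2) = 0.1
((z & y) -> x): 0.1 ≤ 0.7, so result = 1
~z: Gödel ¬ of 0.1 = 0 (operand ≠ 0)
(((z & y) -> x) -> ~z): 1 > 0, so result = 0
(y | (((z & y) -> x) -> ~z)) = max(0.2, 0) = 0.2
(~(z | y) -> (y | (((z & y) -> x) -> ~z))): 0 ≤ 0.2, so result = 1
(z | x) = max(0.1, 0.7) = 0.7
~(z | x): Gödel ¬ of 0.7 = 0 (operand ≠ 0)
((~(z | y) -> (y | (((z & y) -> x) -> ~z))) & ~(z | x)) = min(1, 0) = 0
~((~(z | y) -> (y | (((z & y) -> x) -> ~z))) & ~(z | x)): Gödel ¬ of 0 = 1 (operand is 0)
((x & (z & ~z)) | ~((~(z | y) -> (y | (((z & y) -> x) -> ~z))) & ~(z | x))) = max(0, 1) = 1

1.00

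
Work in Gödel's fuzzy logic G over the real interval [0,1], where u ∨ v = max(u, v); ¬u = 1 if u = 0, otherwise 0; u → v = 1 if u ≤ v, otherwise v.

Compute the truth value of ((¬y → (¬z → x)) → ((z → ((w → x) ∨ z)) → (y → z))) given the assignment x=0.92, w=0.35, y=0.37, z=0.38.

1.00

¬y: Gödel ¬ of 0.37 = 0 (operand ≠ 0)
¬z: Gödel ¬ of 0.38 = 0 (operand ≠ 0)
(¬z → x): 0 ≤ 0.92, so result = 1
(¬y → (¬z → x)): 0 ≤ 1, so result = 1
(w → x): 0.35 ≤ 0.92, so result = 1
((w → x) ∨ z) = max(1, 0.38) = 1
(z → ((w → x) ∨ z)): 0.38 ≤ 1, so result = 1
(y → z): 0.37 ≤ 0.38, so result = 1
((z → ((w → x) ∨ z)) → (y → z)): 1 ≤ 1, so result = 1
((¬y → (¬z → x)) → ((z → ((w → x) ∨ z)) → (y → z))): 1 ≤ 1, so result = 1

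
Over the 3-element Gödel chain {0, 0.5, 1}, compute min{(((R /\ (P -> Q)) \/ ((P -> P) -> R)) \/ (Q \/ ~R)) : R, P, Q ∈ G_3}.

0.50

The minimum is attained at R = 0.5, P = 0, Q = 0:
  (P -> Q): 0 ≤ 0, so result = 1
  (R /\ (P -> Q)) = min(0.5, 1) = 0.5
  (P -> P): 0 ≤ 0, so result = 1
  ((P -> P) -> R): 1 > 0.5, so result = 0.5
  ((R /\ (P -> Q)) \/ ((P -> P) -> R)) = max(0.5, 0.5) = 0.5
  ~R: Gödel ¬ of 0.5 = 0 (operand ≠ 0)
  (Q \/ ~R) = max(0, 0) = 0
  (((R /\ (P -> Q)) \/ ((P -> P) -> R)) \/ (Q \/ ~R)) = max(0.5, 0) = 0.5
Checking all 27 assignments confirms none give a value below 0.50.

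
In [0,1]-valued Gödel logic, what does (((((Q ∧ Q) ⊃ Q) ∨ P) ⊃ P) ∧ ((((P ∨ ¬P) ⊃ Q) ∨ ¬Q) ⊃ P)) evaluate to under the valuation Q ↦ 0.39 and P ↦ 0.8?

0.80

(Q ∧ Q) = min(0.39, 0.39) = 0.39
((Q ∧ Q) ⊃ Q): 0.39 ≤ 0.39, so result = 1
(((Q ∧ Q) ⊃ Q) ∨ P) = max(1, 0.8) = 1
((((Q ∧ Q) ⊃ Q) ∨ P) ⊃ P): 1 > 0.8, so result = 0.8
¬P: Gödel ¬ of 0.8 = 0 (operand ≠ 0)
(P ∨ ¬P) = max(0.8, 0) = 0.8
((P ∨ ¬P) ⊃ Q): 0.8 > 0.39, so result = 0.39
¬Q: Gödel ¬ of 0.39 = 0 (operand ≠ 0)
(((P ∨ ¬P) ⊃ Q) ∨ ¬Q) = max(0.39, 0) = 0.39
((((P ∨ ¬P) ⊃ Q) ∨ ¬Q) ⊃ P): 0.39 ≤ 0.8, so result = 1
(((((Q ∧ Q) ⊃ Q) ∨ P) ⊃ P) ∧ ((((P ∨ ¬P) ⊃ Q) ∨ ¬Q) ⊃ P)) = min(0.8, 1) = 0.8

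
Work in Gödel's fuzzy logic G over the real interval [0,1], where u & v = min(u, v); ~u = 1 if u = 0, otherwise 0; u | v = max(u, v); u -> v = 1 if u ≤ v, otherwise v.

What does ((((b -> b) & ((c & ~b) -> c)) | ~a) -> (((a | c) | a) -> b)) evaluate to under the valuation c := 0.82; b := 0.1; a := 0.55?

(b -> b): 0.1 ≤ 0.1, so result = 1
~b: Gödel ¬ of 0.1 = 0 (operand ≠ 0)
(c & ~b) = min(0.82, 0) = 0
((c & ~b) -> c): 0 ≤ 0.82, so result = 1
((b -> b) & ((c & ~b) -> c)) = min(1, 1) = 1
~a: Gödel ¬ of 0.55 = 0 (operand ≠ 0)
(((b -> b) & ((c & ~b) -> c)) | ~a) = max(1, 0) = 1
(a | c) = max(0.55, 0.82) = 0.82
((a | c) | a) = max(0.82, 0.55) = 0.82
(((a | c) | a) -> b): 0.82 > 0.1, so result = 0.1
((((b -> b) & ((c & ~b) -> c)) | ~a) -> (((a | c) | a) -> b)): 1 > 0.1, so result = 0.1

0.10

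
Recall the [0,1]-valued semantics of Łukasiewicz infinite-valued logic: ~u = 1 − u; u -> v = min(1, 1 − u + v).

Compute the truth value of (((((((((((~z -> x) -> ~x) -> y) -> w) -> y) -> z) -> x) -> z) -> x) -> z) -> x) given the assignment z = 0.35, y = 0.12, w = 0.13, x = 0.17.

~z: Łukasiewicz ¬ gives 1 − 0.35 = 0.65
(~z -> x): min(1, 1 − 0.65 + 0.17) = 0.52
~x: Łukasiewicz ¬ gives 1 − 0.17 = 0.83
((~z -> x) -> ~x): min(1, 1 − 0.52 + 0.83) = 1
(((~z -> x) -> ~x) -> y): min(1, 1 − 1 + 0.12) = 0.12
((((~z -> x) -> ~x) -> y) -> w): min(1, 1 − 0.12 + 0.13) = 1
(((((~z -> x) -> ~x) -> y) -> w) -> y): min(1, 1 − 1 + 0.12) = 0.12
((((((~z -> x) -> ~x) -> y) -> w) -> y) -> z): min(1, 1 − 0.12 + 0.35) = 1
(((((((~z -> x) -> ~x) -> y) -> w) -> y) -> z) -> x): min(1, 1 − 1 + 0.17) = 0.17
((((((((~z -> x) -> ~x) -> y) -> w) -> y) -> z) -> x) -> z): min(1, 1 − 0.17 + 0.35) = 1
(((((((((~z -> x) -> ~x) -> y) -> w) -> y) -> z) -> x) -> z) -> x): min(1, 1 − 1 + 0.17) = 0.17
((((((((((~z -> x) -> ~x) -> y) -> w) -> y) -> z) -> x) -> z) -> x) -> z): min(1, 1 − 0.17 + 0.35) = 1
(((((((((((~z -> x) -> ~x) -> y) -> w) -> y) -> z) -> x) -> z) -> x) -> z) -> x): min(1, 1 − 1 + 0.17) = 0.17

0.17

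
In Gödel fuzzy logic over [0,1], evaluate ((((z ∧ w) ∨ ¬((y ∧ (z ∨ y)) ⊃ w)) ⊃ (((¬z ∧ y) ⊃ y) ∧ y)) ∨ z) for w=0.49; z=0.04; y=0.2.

(z ∧ w) = min(0.04, 0.49) = 0.04
(z ∨ y) = max(0.04, 0.2) = 0.2
(y ∧ (z ∨ y)) = min(0.2, 0.2) = 0.2
((y ∧ (z ∨ y)) ⊃ w): 0.2 ≤ 0.49, so result = 1
¬((y ∧ (z ∨ y)) ⊃ w): Gödel ¬ of 1 = 0 (operand ≠ 0)
((z ∧ w) ∨ ¬((y ∧ (z ∨ y)) ⊃ w)) = max(0.04, 0) = 0.04
¬z: Gödel ¬ of 0.04 = 0 (operand ≠ 0)
(¬z ∧ y) = min(0, 0.2) = 0
((¬z ∧ y) ⊃ y): 0 ≤ 0.2, so result = 1
(((¬z ∧ y) ⊃ y) ∧ y) = min(1, 0.2) = 0.2
(((z ∧ w) ∨ ¬((y ∧ (z ∨ y)) ⊃ w)) ⊃ (((¬z ∧ y) ⊃ y) ∧ y)): 0.04 ≤ 0.2, so result = 1
((((z ∧ w) ∨ ¬((y ∧ (z ∨ y)) ⊃ w)) ⊃ (((¬z ∧ y) ⊃ y) ∧ y)) ∨ z) = max(1, 0.04) = 1

1.00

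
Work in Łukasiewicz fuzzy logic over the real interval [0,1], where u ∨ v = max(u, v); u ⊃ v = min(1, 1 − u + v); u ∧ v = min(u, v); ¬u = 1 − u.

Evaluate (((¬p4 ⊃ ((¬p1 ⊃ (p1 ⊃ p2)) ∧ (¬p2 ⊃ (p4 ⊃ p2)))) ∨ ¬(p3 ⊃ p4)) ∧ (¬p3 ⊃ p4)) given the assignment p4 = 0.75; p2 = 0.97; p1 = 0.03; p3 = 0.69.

1.00

¬p4: Łukasiewicz ¬ gives 1 − 0.75 = 0.25
¬p1: Łukasiewicz ¬ gives 1 − 0.03 = 0.97
(p1 ⊃ p2): min(1, 1 − 0.03 + 0.97) = 1
(¬p1 ⊃ (p1 ⊃ p2)): min(1, 1 − 0.97 + 1) = 1
¬p2: Łukasiewicz ¬ gives 1 − 0.97 = 0.03
(p4 ⊃ p2): min(1, 1 − 0.75 + 0.97) = 1
(¬p2 ⊃ (p4 ⊃ p2)): min(1, 1 − 0.03 + 1) = 1
((¬p1 ⊃ (p1 ⊃ p2)) ∧ (¬p2 ⊃ (p4 ⊃ p2))) = min(1, 1) = 1
(¬p4 ⊃ ((¬p1 ⊃ (p1 ⊃ p2)) ∧ (¬p2 ⊃ (p4 ⊃ p2)))): min(1, 1 − 0.25 + 1) = 1
(p3 ⊃ p4): min(1, 1 − 0.69 + 0.75) = 1
¬(p3 ⊃ p4): Łukasiewicz ¬ gives 1 − 1 = 0
((¬p4 ⊃ ((¬p1 ⊃ (p1 ⊃ p2)) ∧ (¬p2 ⊃ (p4 ⊃ p2)))) ∨ ¬(p3 ⊃ p4)) = max(1, 0) = 1
¬p3: Łukasiewicz ¬ gives 1 − 0.69 = 0.31
(¬p3 ⊃ p4): min(1, 1 − 0.31 + 0.75) = 1
(((¬p4 ⊃ ((¬p1 ⊃ (p1 ⊃ p2)) ∧ (¬p2 ⊃ (p4 ⊃ p2)))) ∨ ¬(p3 ⊃ p4)) ∧ (¬p3 ⊃ p4)) = min(1, 1) = 1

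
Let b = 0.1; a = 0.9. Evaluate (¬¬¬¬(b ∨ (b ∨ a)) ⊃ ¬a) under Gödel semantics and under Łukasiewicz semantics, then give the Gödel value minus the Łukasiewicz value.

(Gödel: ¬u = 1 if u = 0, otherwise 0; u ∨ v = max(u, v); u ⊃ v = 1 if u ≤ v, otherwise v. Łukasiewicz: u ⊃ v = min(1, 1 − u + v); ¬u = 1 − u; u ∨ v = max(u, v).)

-0.20

Gödel evaluation:
  (b ∨ a) = max(0.1, 0.9) = 0.9
  (b ∨ (b ∨ a)) = max(0.1, 0.9) = 0.9
  ¬(b ∨ (b ∨ a)): Gödel ¬ of 0.9 = 0 (operand ≠ 0)
  ¬¬(b ∨ (b ∨ a)): Gödel ¬ of 0 = 1 (operand is 0)
  ¬¬¬(b ∨ (b ∨ a)): Gödel ¬ of 1 = 0 (operand ≠ 0)
  ¬¬¬¬(b ∨ (b ∨ a)): Gödel ¬ of 0 = 1 (operand is 0)
  ¬a: Gödel ¬ of 0.9 = 0 (operand ≠ 0)
  (¬¬¬¬(b ∨ (b ∨ a)) ⊃ ¬a): 1 > 0, so result = 0
  Gödel value = 0
Łukasiewicz evaluation:
  (b ∨ a) = max(0.1, 0.9) = 0.9
  (b ∨ (b ∨ a)) = max(0.1, 0.9) = 0.9
  ¬(b ∨ (b ∨ a)): Łukasiewicz ¬ gives 1 − 0.9 = 0.1
  ¬¬(b ∨ (b ∨ a)): Łukasiewicz ¬ gives 1 − 0.1 = 0.9
  ¬¬¬(b ∨ (b ∨ a)): Łukasiewicz ¬ gives 1 − 0.9 = 0.1
  ¬¬¬¬(b ∨ (b ∨ a)): Łukasiewicz ¬ gives 1 − 0.1 = 0.9
  ¬a: Łukasiewicz ¬ gives 1 − 0.9 = 0.1
  (¬¬¬¬(b ∨ (b ∨ a)) ⊃ ¬a): min(1, 1 − 0.9 + 0.1) = 0.2
  Łukasiewicz value = 0.2
Difference: 0 − 0.2 = -0.20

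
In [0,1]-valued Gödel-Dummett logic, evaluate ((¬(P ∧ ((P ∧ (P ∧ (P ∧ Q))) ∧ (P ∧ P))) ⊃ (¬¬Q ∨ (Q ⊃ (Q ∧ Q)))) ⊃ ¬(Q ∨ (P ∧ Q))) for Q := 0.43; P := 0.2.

(P ∧ Q) = min(0.2, 0.43) = 0.2
(P ∧ (P ∧ Q)) = min(0.2, 0.2) = 0.2
(P ∧ (P ∧ (P ∧ Q))) = min(0.2, 0.2) = 0.2
(P ∧ P) = min(0.2, 0.2) = 0.2
((P ∧ (P ∧ (P ∧ Q))) ∧ (P ∧ P)) = min(0.2, 0.2) = 0.2
(P ∧ ((P ∧ (P ∧ (P ∧ Q))) ∧ (P ∧ P))) = min(0.2, 0.2) = 0.2
¬(P ∧ ((P ∧ (P ∧ (P ∧ Q))) ∧ (P ∧ P))): Gödel ¬ of 0.2 = 0 (operand ≠ 0)
¬Q: Gödel ¬ of 0.43 = 0 (operand ≠ 0)
¬¬Q: Gödel ¬ of 0 = 1 (operand is 0)
(Q ∧ Q) = min(0.43, 0.43) = 0.43
(Q ⊃ (Q ∧ Q)): 0.43 ≤ 0.43, so result = 1
(¬¬Q ∨ (Q ⊃ (Q ∧ Q))) = max(1, 1) = 1
(¬(P ∧ ((P ∧ (P ∧ (P ∧ Q))) ∧ (P ∧ P))) ⊃ (¬¬Q ∨ (Q ⊃ (Q ∧ Q)))): 0 ≤ 1, so result = 1
(P ∧ Q) = min(0.2, 0.43) = 0.2
(Q ∨ (P ∧ Q)) = max(0.43, 0.2) = 0.43
¬(Q ∨ (P ∧ Q)): Gödel ¬ of 0.43 = 0 (operand ≠ 0)
((¬(P ∧ ((P ∧ (P ∧ (P ∧ Q))) ∧ (P ∧ P))) ⊃ (¬¬Q ∨ (Q ⊃ (Q ∧ Q)))) ⊃ ¬(Q ∨ (P ∧ Q))): 1 > 0, so result = 0

0.00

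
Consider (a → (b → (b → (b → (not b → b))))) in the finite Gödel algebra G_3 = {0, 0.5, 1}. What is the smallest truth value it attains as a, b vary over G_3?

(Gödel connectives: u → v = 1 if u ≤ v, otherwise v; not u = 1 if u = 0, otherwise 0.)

Every assignment gives 1. For instance at a = 0, b = 0:
  not b: Gödel ¬ of 0 = 1 (operand is 0)
  (not b → b): 1 > 0, so result = 0
  (b → (not b → b)): 0 ≤ 0, so result = 1
  (b → (b → (not b → b))): 0 ≤ 1, so result = 1
  (b → (b → (b → (not b → b)))): 0 ≤ 1, so result = 1
  (a → (b → (b → (b → (not b → b))))): 0 ≤ 1, so result = 1
All 9 assignments give value 1 — the formula is a G_3-tautology.

1.00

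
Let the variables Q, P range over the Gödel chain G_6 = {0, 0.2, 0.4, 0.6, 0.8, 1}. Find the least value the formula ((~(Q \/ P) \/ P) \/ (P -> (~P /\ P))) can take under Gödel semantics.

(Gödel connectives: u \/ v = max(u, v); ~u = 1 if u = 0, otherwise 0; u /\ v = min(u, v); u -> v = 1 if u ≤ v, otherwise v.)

The minimum is attained at Q = 0, P = 0.2:
  (Q \/ P) = max(0, 0.2) = 0.2
  ~(Q \/ P): Gödel ¬ of 0.2 = 0 (operand ≠ 0)
  (~(Q \/ P) \/ P) = max(0, 0.2) = 0.2
  ~P: Gödel ¬ of 0.2 = 0 (operand ≠ 0)
  (~P /\ P) = min(0, 0.2) = 0
  (P -> (~P /\ P)): 0.2 > 0, so result = 0
  ((~(Q \/ P) \/ P) \/ (P -> (~P /\ P))) = max(0.2, 0) = 0.2
Checking all 36 assignments confirms none give a value below 0.20.

0.20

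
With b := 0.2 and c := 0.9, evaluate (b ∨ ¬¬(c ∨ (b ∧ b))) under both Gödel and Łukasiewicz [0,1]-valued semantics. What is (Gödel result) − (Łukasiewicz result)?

0.10

Gödel evaluation:
  (b ∧ b) = min(0.2, 0.2) = 0.2
  (c ∨ (b ∧ b)) = max(0.9, 0.2) = 0.9
  ¬(c ∨ (b ∧ b)): Gödel ¬ of 0.9 = 0 (operand ≠ 0)
  ¬¬(c ∨ (b ∧ b)): Gödel ¬ of 0 = 1 (operand is 0)
  (b ∨ ¬¬(c ∨ (b ∧ b))) = max(0.2, 1) = 1
  Gödel value = 1
Łukasiewicz evaluation:
  (b ∧ b) = min(0.2, 0.2) = 0.2
  (c ∨ (b ∧ b)) = max(0.9, 0.2) = 0.9
  ¬(c ∨ (b ∧ b)): Łukasiewicz ¬ gives 1 − 0.9 = 0.1
  ¬¬(c ∨ (b ∧ b)): Łukasiewicz ¬ gives 1 − 0.1 = 0.9
  (b ∨ ¬¬(c ∨ (b ∧ b))) = max(0.2, 0.9) = 0.9
  Łukasiewicz value = 0.9
Difference: 1 − 0.9 = 0.10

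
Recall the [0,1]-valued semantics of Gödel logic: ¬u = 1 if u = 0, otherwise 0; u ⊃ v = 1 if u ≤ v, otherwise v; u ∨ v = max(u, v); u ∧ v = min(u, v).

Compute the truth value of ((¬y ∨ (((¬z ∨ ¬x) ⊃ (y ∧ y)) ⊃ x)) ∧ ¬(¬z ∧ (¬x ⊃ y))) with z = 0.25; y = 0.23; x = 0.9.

0.90

¬y: Gödel ¬ of 0.23 = 0 (operand ≠ 0)
¬z: Gödel ¬ of 0.25 = 0 (operand ≠ 0)
¬x: Gödel ¬ of 0.9 = 0 (operand ≠ 0)
(¬z ∨ ¬x) = max(0, 0) = 0
(y ∧ y) = min(0.23, 0.23) = 0.23
((¬z ∨ ¬x) ⊃ (y ∧ y)): 0 ≤ 0.23, so result = 1
(((¬z ∨ ¬x) ⊃ (y ∧ y)) ⊃ x): 1 > 0.9, so result = 0.9
(¬y ∨ (((¬z ∨ ¬x) ⊃ (y ∧ y)) ⊃ x)) = max(0, 0.9) = 0.9
¬z: Gödel ¬ of 0.25 = 0 (operand ≠ 0)
¬x: Gödel ¬ of 0.9 = 0 (operand ≠ 0)
(¬x ⊃ y): 0 ≤ 0.23, so result = 1
(¬z ∧ (¬x ⊃ y)) = min(0, 1) = 0
¬(¬z ∧ (¬x ⊃ y)): Gödel ¬ of 0 = 1 (operand is 0)
((¬y ∨ (((¬z ∨ ¬x) ⊃ (y ∧ y)) ⊃ x)) ∧ ¬(¬z ∧ (¬x ⊃ y))) = min(0.9, 1) = 0.9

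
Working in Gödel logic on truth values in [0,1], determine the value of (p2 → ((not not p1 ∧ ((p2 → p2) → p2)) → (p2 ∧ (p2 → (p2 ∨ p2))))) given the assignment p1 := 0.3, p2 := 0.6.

not p1: Gödel ¬ of 0.3 = 0 (operand ≠ 0)
not not p1: Gödel ¬ of 0 = 1 (operand is 0)
(p2 → p2): 0.6 ≤ 0.6, so result = 1
((p2 → p2) → p2): 1 > 0.6, so result = 0.6
(not not p1 ∧ ((p2 → p2) → p2)) = min(1, 0.6) = 0.6
(p2 ∨ p2) = max(0.6, 0.6) = 0.6
(p2 → (p2 ∨ p2)): 0.6 ≤ 0.6, so result = 1
(p2 ∧ (p2 → (p2 ∨ p2))) = min(0.6, 1) = 0.6
((not not p1 ∧ ((p2 → p2) → p2)) → (p2 ∧ (p2 → (p2 ∨ p2)))): 0.6 ≤ 0.6, so result = 1
(p2 → ((not not p1 ∧ ((p2 → p2) → p2)) → (p2 ∧ (p2 → (p2 ∨ p2))))): 0.6 ≤ 1, so result = 1

1.00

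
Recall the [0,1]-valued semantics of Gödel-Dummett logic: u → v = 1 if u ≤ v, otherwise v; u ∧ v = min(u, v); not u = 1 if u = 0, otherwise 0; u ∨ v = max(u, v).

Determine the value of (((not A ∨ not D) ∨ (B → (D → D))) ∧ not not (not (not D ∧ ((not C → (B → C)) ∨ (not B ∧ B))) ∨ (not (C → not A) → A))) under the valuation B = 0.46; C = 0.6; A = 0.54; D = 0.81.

1.00

not A: Gödel ¬ of 0.54 = 0 (operand ≠ 0)
not D: Gödel ¬ of 0.81 = 0 (operand ≠ 0)
(not A ∨ not D) = max(0, 0) = 0
(D → D): 0.81 ≤ 0.81, so result = 1
(B → (D → D)): 0.46 ≤ 1, so result = 1
((not A ∨ not D) ∨ (B → (D → D))) = max(0, 1) = 1
not D: Gödel ¬ of 0.81 = 0 (operand ≠ 0)
not C: Gödel ¬ of 0.6 = 0 (operand ≠ 0)
(B → C): 0.46 ≤ 0.6, so result = 1
(not C → (B → C)): 0 ≤ 1, so result = 1
not B: Gödel ¬ of 0.46 = 0 (operand ≠ 0)
(not B ∧ B) = min(0, 0.46) = 0
((not C → (B → C)) ∨ (not B ∧ B)) = max(1, 0) = 1
(not D ∧ ((not C → (B → C)) ∨ (not B ∧ B))) = min(0, 1) = 0
not (not D ∧ ((not C → (B → C)) ∨ (not B ∧ B))): Gödel ¬ of 0 = 1 (operand is 0)
not A: Gödel ¬ of 0.54 = 0 (operand ≠ 0)
(C → not A): 0.6 > 0, so result = 0
not (C → not A): Gödel ¬ of 0 = 1 (operand is 0)
(not (C → not A) → A): 1 > 0.54, so result = 0.54
(not (not D ∧ ((not C → (B → C)) ∨ (not B ∧ B))) ∨ (not (C → not A) → A)) = max(1, 0.54) = 1
not (not (not D ∧ ((not C → (B → C)) ∨ (not B ∧ B))) ∨ (not (C → not A) → A)): Gödel ¬ of 1 = 0 (operand ≠ 0)
not not (not (not D ∧ ((not C → (B → C)) ∨ (not B ∧ B))) ∨ (not (C → not A) → A)): Gödel ¬ of 0 = 1 (operand is 0)
(((not A ∨ not D) ∨ (B → (D → D))) ∧ not not (not (not D ∧ ((not C → (B → C)) ∨ (not B ∧ B))) ∨ (not (C → not A) → A))) = min(1, 1) = 1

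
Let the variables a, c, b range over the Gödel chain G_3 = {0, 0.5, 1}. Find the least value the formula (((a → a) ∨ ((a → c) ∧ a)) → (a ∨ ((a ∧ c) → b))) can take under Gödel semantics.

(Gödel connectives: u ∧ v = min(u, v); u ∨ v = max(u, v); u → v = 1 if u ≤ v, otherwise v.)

The minimum is attained at a = 0.5, c = 0.5, b = 0:
  (a → a): 0.5 ≤ 0.5, so result = 1
  (a → c): 0.5 ≤ 0.5, so result = 1
  ((a → c) ∧ a) = min(1, 0.5) = 0.5
  ((a → a) ∨ ((a → c) ∧ a)) = max(1, 0.5) = 1
  (a ∧ c) = min(0.5, 0.5) = 0.5
  ((a ∧ c) → b): 0.5 > 0, so result = 0
  (a ∨ ((a ∧ c) → b)) = max(0.5, 0) = 0.5
  (((a → a) ∨ ((a → c) ∧ a)) → (a ∨ ((a ∧ c) → b))): 1 > 0.5, so result = 0.5
Checking all 27 assignments confirms none give a value below 0.50.

0.50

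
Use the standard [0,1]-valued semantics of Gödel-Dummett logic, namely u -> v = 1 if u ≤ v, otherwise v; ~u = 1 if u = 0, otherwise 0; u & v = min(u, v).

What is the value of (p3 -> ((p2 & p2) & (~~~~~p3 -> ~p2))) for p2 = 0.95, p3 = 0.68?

(p2 & p2) = min(0.95, 0.95) = 0.95
~p3: Gödel ¬ of 0.68 = 0 (operand ≠ 0)
~~p3: Gödel ¬ of 0 = 1 (operand is 0)
~~~p3: Gödel ¬ of 1 = 0 (operand ≠ 0)
~~~~p3: Gödel ¬ of 0 = 1 (operand is 0)
~~~~~p3: Gödel ¬ of 1 = 0 (operand ≠ 0)
~p2: Gödel ¬ of 0.95 = 0 (operand ≠ 0)
(~~~~~p3 -> ~p2): 0 ≤ 0, so result = 1
((p2 & p2) & (~~~~~p3 -> ~p2)) = min(0.95, 1) = 0.95
(p3 -> ((p2 & p2) & (~~~~~p3 -> ~p2))): 0.68 ≤ 0.95, so result = 1

1.00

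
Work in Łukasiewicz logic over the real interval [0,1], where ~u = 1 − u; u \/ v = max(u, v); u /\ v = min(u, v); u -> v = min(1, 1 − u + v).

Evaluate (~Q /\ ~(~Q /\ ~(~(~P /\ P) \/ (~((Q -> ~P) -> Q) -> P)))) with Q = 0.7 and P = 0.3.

0.30

~Q: Łukasiewicz ¬ gives 1 − 0.7 = 0.3
~Q: Łukasiewicz ¬ gives 1 − 0.7 = 0.3
~P: Łukasiewicz ¬ gives 1 − 0.3 = 0.7
(~P /\ P) = min(0.7, 0.3) = 0.3
~(~P /\ P): Łukasiewicz ¬ gives 1 − 0.3 = 0.7
~P: Łukasiewicz ¬ gives 1 − 0.3 = 0.7
(Q -> ~P): min(1, 1 − 0.7 + 0.7) = 1
((Q -> ~P) -> Q): min(1, 1 − 1 + 0.7) = 0.7
~((Q -> ~P) -> Q): Łukasiewicz ¬ gives 1 − 0.7 = 0.3
(~((Q -> ~P) -> Q) -> P): min(1, 1 − 0.3 + 0.3) = 1
(~(~P /\ P) \/ (~((Q -> ~P) -> Q) -> P)) = max(0.7, 1) = 1
~(~(~P /\ P) \/ (~((Q -> ~P) -> Q) -> P)): Łukasiewicz ¬ gives 1 − 1 = 0
(~Q /\ ~(~(~P /\ P) \/ (~((Q -> ~P) -> Q) -> P))) = min(0.3, 0) = 0
~(~Q /\ ~(~(~P /\ P) \/ (~((Q -> ~P) -> Q) -> P))): Łukasiewicz ¬ gives 1 − 0 = 1
(~Q /\ ~(~Q /\ ~(~(~P /\ P) \/ (~((Q -> ~P) -> Q) -> P)))) = min(0.3, 1) = 0.3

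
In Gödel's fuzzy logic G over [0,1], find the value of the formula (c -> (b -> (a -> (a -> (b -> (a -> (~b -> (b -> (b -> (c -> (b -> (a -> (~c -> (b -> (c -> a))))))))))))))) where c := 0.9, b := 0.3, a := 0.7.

1.00

~b: Gödel ¬ of 0.3 = 0 (operand ≠ 0)
~c: Gödel ¬ of 0.9 = 0 (operand ≠ 0)
(c -> a): 0.9 > 0.7, so result = 0.7
(b -> (c -> a)): 0.3 ≤ 0.7, so result = 1
(~c -> (b -> (c -> a))): 0 ≤ 1, so result = 1
(a -> (~c -> (b -> (c -> a)))): 0.7 ≤ 1, so result = 1
(b -> (a -> (~c -> (b -> (c -> a))))): 0.3 ≤ 1, so result = 1
(c -> (b -> (a -> (~c -> (b -> (c -> a)))))): 0.9 ≤ 1, so result = 1
(b -> (c -> (b -> (a -> (~c -> (b -> (c -> a))))))): 0.3 ≤ 1, so result = 1
(b -> (b -> (c -> (b -> (a -> (~c -> (b -> (c -> a)))))))): 0.3 ≤ 1, so result = 1
(~b -> (b -> (b -> (c -> (b -> (a -> (~c -> (b -> (c -> a))))))))): 0 ≤ 1, so result = 1
(a -> (~b -> (b -> (b -> (c -> (b -> (a -> (~c -> (b -> (c -> a)))))))))): 0.7 ≤ 1, so result = 1
(b -> (a -> (~b -> (b -> (b -> (c -> (b -> (a -> (~c -> (b -> (c -> a))))))))))): 0.3 ≤ 1, so result = 1
(a -> (b -> (a -> (~b -> (b -> (b -> (c -> (b -> (a -> (~c -> (b -> (c -> a)))))))))))): 0.7 ≤ 1, so result = 1
(a -> (a -> (b -> (a -> (~b -> (b -> (b -> (c -> (b -> (a -> (~c -> (b -> (c -> a))))))))))))): 0.7 ≤ 1, so result = 1
(b -> (a -> (a -> (b -> (a -> (~b -> (b -> (b -> (c -> (b -> (a -> (~c -> (b -> (c -> a)))))))))))))): 0.3 ≤ 1, so result = 1
(c -> (b -> (a -> (a -> (b -> (a -> (~b -> (b -> (b -> (c -> (b -> (a -> (~c -> (b -> (c -> a))))))))))))))): 0.9 ≤ 1, so result = 1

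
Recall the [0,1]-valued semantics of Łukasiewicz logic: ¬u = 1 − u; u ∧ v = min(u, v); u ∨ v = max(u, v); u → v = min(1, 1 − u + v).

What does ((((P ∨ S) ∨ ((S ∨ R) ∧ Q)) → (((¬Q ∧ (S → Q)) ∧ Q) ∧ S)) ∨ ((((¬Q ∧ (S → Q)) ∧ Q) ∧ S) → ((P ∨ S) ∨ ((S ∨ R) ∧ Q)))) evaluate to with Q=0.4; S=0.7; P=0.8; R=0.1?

(P ∨ S) = max(0.8, 0.7) = 0.8
(S ∨ R) = max(0.7, 0.1) = 0.7
((S ∨ R) ∧ Q) = min(0.7, 0.4) = 0.4
((P ∨ S) ∨ ((S ∨ R) ∧ Q)) = max(0.8, 0.4) = 0.8
¬Q: Łukasiewicz ¬ gives 1 − 0.4 = 0.6
(S → Q): min(1, 1 − 0.7 + 0.4) = 0.7
(¬Q ∧ (S → Q)) = min(0.6, 0.7) = 0.6
((¬Q ∧ (S → Q)) ∧ Q) = min(0.6, 0.4) = 0.4
(((¬Q ∧ (S → Q)) ∧ Q) ∧ S) = min(0.4, 0.7) = 0.4
(((P ∨ S) ∨ ((S ∨ R) ∧ Q)) → (((¬Q ∧ (S → Q)) ∧ Q) ∧ S)): min(1, 1 − 0.8 + 0.4) = 0.6
¬Q: Łukasiewicz ¬ gives 1 − 0.4 = 0.6
(S → Q): min(1, 1 − 0.7 + 0.4) = 0.7
(¬Q ∧ (S → Q)) = min(0.6, 0.7) = 0.6
((¬Q ∧ (S → Q)) ∧ Q) = min(0.6, 0.4) = 0.4
(((¬Q ∧ (S → Q)) ∧ Q) ∧ S) = min(0.4, 0.7) = 0.4
(P ∨ S) = max(0.8, 0.7) = 0.8
(S ∨ R) = max(0.7, 0.1) = 0.7
((S ∨ R) ∧ Q) = min(0.7, 0.4) = 0.4
((P ∨ S) ∨ ((S ∨ R) ∧ Q)) = max(0.8, 0.4) = 0.8
((((¬Q ∧ (S → Q)) ∧ Q) ∧ S) → ((P ∨ S) ∨ ((S ∨ R) ∧ Q))): min(1, 1 − 0.4 + 0.8) = 1
((((P ∨ S) ∨ ((S ∨ R) ∧ Q)) → (((¬Q ∧ (S → Q)) ∧ Q) ∧ S)) ∨ ((((¬Q ∧ (S → Q)) ∧ Q) ∧ S) → ((P ∨ S) ∨ ((S ∨ R) ∧ Q)))) = max(0.6, 1) = 1

1.00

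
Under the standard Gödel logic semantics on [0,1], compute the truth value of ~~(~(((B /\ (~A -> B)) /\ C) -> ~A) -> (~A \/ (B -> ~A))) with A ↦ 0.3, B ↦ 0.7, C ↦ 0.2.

~A: Gödel ¬ of 0.3 = 0 (operand ≠ 0)
(~A -> B): 0 ≤ 0.7, so result = 1
(B /\ (~A -> B)) = min(0.7, 1) = 0.7
((B /\ (~A -> B)) /\ C) = min(0.7, 0.2) = 0.2
~A: Gödel ¬ of 0.3 = 0 (operand ≠ 0)
(((B /\ (~A -> B)) /\ C) -> ~A): 0.2 > 0, so result = 0
~(((B /\ (~A -> B)) /\ C) -> ~A): Gödel ¬ of 0 = 1 (operand is 0)
~A: Gödel ¬ of 0.3 = 0 (operand ≠ 0)
~A: Gödel ¬ of 0.3 = 0 (operand ≠ 0)
(B -> ~A): 0.7 > 0, so result = 0
(~A \/ (B -> ~A)) = max(0, 0) = 0
(~(((B /\ (~A -> B)) /\ C) -> ~A) -> (~A \/ (B -> ~A))): 1 > 0, so result = 0
~(~(((B /\ (~A -> B)) /\ C) -> ~A) -> (~A \/ (B -> ~A))): Gödel ¬ of 0 = 1 (operand is 0)
~~(~(((B /\ (~A -> B)) /\ C) -> ~A) -> (~A \/ (B -> ~A))): Gödel ¬ of 1 = 0 (operand ≠ 0)

0.00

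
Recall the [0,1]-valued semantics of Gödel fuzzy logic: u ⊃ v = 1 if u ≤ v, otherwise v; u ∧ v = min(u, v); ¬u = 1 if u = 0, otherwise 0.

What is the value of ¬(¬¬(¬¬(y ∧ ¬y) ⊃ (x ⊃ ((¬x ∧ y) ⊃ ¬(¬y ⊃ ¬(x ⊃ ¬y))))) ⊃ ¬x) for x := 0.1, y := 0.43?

1.00

¬y: Gödel ¬ of 0.43 = 0 (operand ≠ 0)
(y ∧ ¬y) = min(0.43, 0) = 0
¬(y ∧ ¬y): Gödel ¬ of 0 = 1 (operand is 0)
¬¬(y ∧ ¬y): Gödel ¬ of 1 = 0 (operand ≠ 0)
¬x: Gödel ¬ of 0.1 = 0 (operand ≠ 0)
(¬x ∧ y) = min(0, 0.43) = 0
¬y: Gödel ¬ of 0.43 = 0 (operand ≠ 0)
¬y: Gödel ¬ of 0.43 = 0 (operand ≠ 0)
(x ⊃ ¬y): 0.1 > 0, so result = 0
¬(x ⊃ ¬y): Gödel ¬ of 0 = 1 (operand is 0)
(¬y ⊃ ¬(x ⊃ ¬y)): 0 ≤ 1, so result = 1
¬(¬y ⊃ ¬(x ⊃ ¬y)): Gödel ¬ of 1 = 0 (operand ≠ 0)
((¬x ∧ y) ⊃ ¬(¬y ⊃ ¬(x ⊃ ¬y))): 0 ≤ 0, so result = 1
(x ⊃ ((¬x ∧ y) ⊃ ¬(¬y ⊃ ¬(x ⊃ ¬y)))): 0.1 ≤ 1, so result = 1
(¬¬(y ∧ ¬y) ⊃ (x ⊃ ((¬x ∧ y) ⊃ ¬(¬y ⊃ ¬(x ⊃ ¬y))))): 0 ≤ 1, so result = 1
¬(¬¬(y ∧ ¬y) ⊃ (x ⊃ ((¬x ∧ y) ⊃ ¬(¬y ⊃ ¬(x ⊃ ¬y))))): Gödel ¬ of 1 = 0 (operand ≠ 0)
¬¬(¬¬(y ∧ ¬y) ⊃ (x ⊃ ((¬x ∧ y) ⊃ ¬(¬y ⊃ ¬(x ⊃ ¬y))))): Gödel ¬ of 0 = 1 (operand is 0)
¬x: Gödel ¬ of 0.1 = 0 (operand ≠ 0)
(¬¬(¬¬(y ∧ ¬y) ⊃ (x ⊃ ((¬x ∧ y) ⊃ ¬(¬y ⊃ ¬(x ⊃ ¬y))))) ⊃ ¬x): 1 > 0, so result = 0
¬(¬¬(¬¬(y ∧ ¬y) ⊃ (x ⊃ ((¬x ∧ y) ⊃ ¬(¬y ⊃ ¬(x ⊃ ¬y))))) ⊃ ¬x): Gödel ¬ of 0 = 1 (operand is 0)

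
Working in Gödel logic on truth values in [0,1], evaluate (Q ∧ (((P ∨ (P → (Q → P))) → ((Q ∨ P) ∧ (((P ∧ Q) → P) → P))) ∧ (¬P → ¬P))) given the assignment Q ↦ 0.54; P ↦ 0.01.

0.01

(Q → P): 0.54 > 0.01, so result = 0.01
(P → (Q → P)): 0.01 ≤ 0.01, so result = 1
(P ∨ (P → (Q → P))) = max(0.01, 1) = 1
(Q ∨ P) = max(0.54, 0.01) = 0.54
(P ∧ Q) = min(0.01, 0.54) = 0.01
((P ∧ Q) → P): 0.01 ≤ 0.01, so result = 1
(((P ∧ Q) → P) → P): 1 > 0.01, so result = 0.01
((Q ∨ P) ∧ (((P ∧ Q) → P) → P)) = min(0.54, 0.01) = 0.01
((P ∨ (P → (Q → P))) → ((Q ∨ P) ∧ (((P ∧ Q) → P) → P))): 1 > 0.01, so result = 0.01
¬P: Gödel ¬ of 0.01 = 0 (operand ≠ 0)
¬P: Gödel ¬ of 0.01 = 0 (operand ≠ 0)
(¬P → ¬P): 0 ≤ 0, so result = 1
(((P ∨ (P → (Q → P))) → ((Q ∨ P) ∧ (((P ∧ Q) → P) → P))) ∧ (¬P → ¬P)) = min(0.01, 1) = 0.01
(Q ∧ (((P ∨ (P → (Q → P))) → ((Q ∨ P) ∧ (((P ∧ Q) → P) → P))) ∧ (¬P → ¬P))) = min(0.54, 0.01) = 0.01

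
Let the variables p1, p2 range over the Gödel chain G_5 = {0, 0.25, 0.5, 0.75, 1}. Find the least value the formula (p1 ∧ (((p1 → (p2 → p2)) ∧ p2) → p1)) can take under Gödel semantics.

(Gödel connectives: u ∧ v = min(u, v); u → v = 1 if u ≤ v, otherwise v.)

The minimum is attained at p1 = 0, p2 = 0:
  (p2 → p2): 0 ≤ 0, so result = 1
  (p1 → (p2 → p2)): 0 ≤ 1, so result = 1
  ((p1 → (p2 → p2)) ∧ p2) = min(1, 0) = 0
  (((p1 → (p2 → p2)) ∧ p2) → p1): 0 ≤ 0, so result = 1
  (p1 ∧ (((p1 → (p2 → p2)) ∧ p2) → p1)) = min(0, 1) = 0
Checking all 25 assignments confirms none give a value below 0.00.

0.00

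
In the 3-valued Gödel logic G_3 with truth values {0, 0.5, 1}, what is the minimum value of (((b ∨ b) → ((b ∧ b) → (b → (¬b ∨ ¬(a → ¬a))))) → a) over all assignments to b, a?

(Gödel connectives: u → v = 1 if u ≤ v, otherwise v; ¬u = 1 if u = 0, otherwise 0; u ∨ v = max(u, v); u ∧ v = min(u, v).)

The minimum is attained at b = 0, a = 0:
  (b ∨ b) = max(0, 0) = 0
  (b ∧ b) = min(0, 0) = 0
  ¬b: Gödel ¬ of 0 = 1 (operand is 0)
  ¬a: Gödel ¬ of 0 = 1 (operand is 0)
  (a → ¬a): 0 ≤ 1, so result = 1
  ¬(a → ¬a): Gödel ¬ of 1 = 0 (operand ≠ 0)
  (¬b ∨ ¬(a → ¬a)) = max(1, 0) = 1
  (b → (¬b ∨ ¬(a → ¬a))): 0 ≤ 1, so result = 1
  ((b ∧ b) → (b → (¬b ∨ ¬(a → ¬a)))): 0 ≤ 1, so result = 1
  ((b ∨ b) → ((b ∧ b) → (b → (¬b ∨ ¬(a → ¬a))))): 0 ≤ 1, so result = 1
  (((b ∨ b) → ((b ∧ b) → (b → (¬b ∨ ¬(a → ¬a))))) → a): 1 > 0, so result = 0
Checking all 9 assignments confirms none give a value below 0.00.

0.00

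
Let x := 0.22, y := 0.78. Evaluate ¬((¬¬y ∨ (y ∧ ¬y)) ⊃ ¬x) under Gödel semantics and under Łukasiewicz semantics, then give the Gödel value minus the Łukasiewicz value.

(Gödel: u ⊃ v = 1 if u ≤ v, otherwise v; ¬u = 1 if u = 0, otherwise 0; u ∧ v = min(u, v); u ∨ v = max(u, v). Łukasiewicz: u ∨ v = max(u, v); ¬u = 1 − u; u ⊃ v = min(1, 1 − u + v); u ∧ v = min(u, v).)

Gödel evaluation:
  ¬y: Gödel ¬ of 0.78 = 0 (operand ≠ 0)
  ¬¬y: Gödel ¬ of 0 = 1 (operand is 0)
  ¬y: Gödel ¬ of 0.78 = 0 (operand ≠ 0)
  (y ∧ ¬y) = min(0.78, 0) = 0
  (¬¬y ∨ (y ∧ ¬y)) = max(1, 0) = 1
  ¬x: Gödel ¬ of 0.22 = 0 (operand ≠ 0)
  ((¬¬y ∨ (y ∧ ¬y)) ⊃ ¬x): 1 > 0, so result = 0
  ¬((¬¬y ∨ (y ∧ ¬y)) ⊃ ¬x): Gödel ¬ of 0 = 1 (operand is 0)
  Gödel value = 1
Łukasiewicz evaluation:
  ¬y: Łukasiewicz ¬ gives 1 − 0.78 = 0.22
  ¬¬y: Łukasiewicz ¬ gives 1 − 0.22 = 0.78
  ¬y: Łukasiewicz ¬ gives 1 − 0.78 = 0.22
  (y ∧ ¬y) = min(0.78, 0.22) = 0.22
  (¬¬y ∨ (y ∧ ¬y)) = max(0.78, 0.22) = 0.78
  ¬x: Łukasiewicz ¬ gives 1 − 0.22 = 0.78
  ((¬¬y ∨ (y ∧ ¬y)) ⊃ ¬x): min(1, 1 − 0.78 + 0.78) = 1
  ¬((¬¬y ∨ (y ∧ ¬y)) ⊃ ¬x): Łukasiewicz ¬ gives 1 − 1 = 0
  Łukasiewicz value = 0
Difference: 1 − 0 = 1.00

1.00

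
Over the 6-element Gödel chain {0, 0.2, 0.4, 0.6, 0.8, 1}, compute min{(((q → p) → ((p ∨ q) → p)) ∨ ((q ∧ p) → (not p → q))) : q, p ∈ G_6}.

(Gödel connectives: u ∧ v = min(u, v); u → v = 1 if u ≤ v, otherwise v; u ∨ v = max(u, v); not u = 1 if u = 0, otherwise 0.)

1.00

Every assignment gives 1. For instance at q = 0, p = 0:
  (q → p): 0 ≤ 0, so result = 1
  (p ∨ q) = max(0, 0) = 0
  ((p ∨ q) → p): 0 ≤ 0, so result = 1
  ((q → p) → ((p ∨ q) → p)): 1 ≤ 1, so result = 1
  (q ∧ p) = min(0, 0) = 0
  not p: Gödel ¬ of 0 = 1 (operand is 0)
  (not p → q): 1 > 0, so result = 0
  ((q ∧ p) → (not p → q)): 0 ≤ 0, so result = 1
  (((q → p) → ((p ∨ q) → p)) ∨ ((q ∧ p) → (not p → q))) = max(1, 1) = 1
All 36 assignments give value 1 — the formula is a G_6-tautology.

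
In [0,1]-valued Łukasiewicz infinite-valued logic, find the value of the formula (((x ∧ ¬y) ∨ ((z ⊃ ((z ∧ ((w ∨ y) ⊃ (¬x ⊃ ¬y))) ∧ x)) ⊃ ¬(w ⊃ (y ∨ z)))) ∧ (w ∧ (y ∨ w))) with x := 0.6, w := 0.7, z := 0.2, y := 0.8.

¬y: Łukasiewicz ¬ gives 1 − 0.8 = 0.2
(x ∧ ¬y) = min(0.6, 0.2) = 0.2
(w ∨ y) = max(0.7, 0.8) = 0.8
¬x: Łukasiewicz ¬ gives 1 − 0.6 = 0.4
¬y: Łukasiewicz ¬ gives 1 − 0.8 = 0.2
(¬x ⊃ ¬y): min(1, 1 − 0.4 + 0.2) = 0.8
((w ∨ y) ⊃ (¬x ⊃ ¬y)): min(1, 1 − 0.8 + 0.8) = 1
(z ∧ ((w ∨ y) ⊃ (¬x ⊃ ¬y))) = min(0.2, 1) = 0.2
((z ∧ ((w ∨ y) ⊃ (¬x ⊃ ¬y))) ∧ x) = min(0.2, 0.6) = 0.2
(z ⊃ ((z ∧ ((w ∨ y) ⊃ (¬x ⊃ ¬y))) ∧ x)): min(1, 1 − 0.2 + 0.2) = 1
(y ∨ z) = max(0.8, 0.2) = 0.8
(w ⊃ (y ∨ z)): min(1, 1 − 0.7 + 0.8) = 1
¬(w ⊃ (y ∨ z)): Łukasiewicz ¬ gives 1 − 1 = 0
((z ⊃ ((z ∧ ((w ∨ y) ⊃ (¬x ⊃ ¬y))) ∧ x)) ⊃ ¬(w ⊃ (y ∨ z))): min(1, 1 − 1 + 0) = 0
((x ∧ ¬y) ∨ ((z ⊃ ((z ∧ ((w ∨ y) ⊃ (¬x ⊃ ¬y))) ∧ x)) ⊃ ¬(w ⊃ (y ∨ z)))) = max(0.2, 0) = 0.2
(y ∨ w) = max(0.8, 0.7) = 0.8
(w ∧ (y ∨ w)) = min(0.7, 0.8) = 0.7
(((x ∧ ¬y) ∨ ((z ⊃ ((z ∧ ((w ∨ y) ⊃ (¬x ⊃ ¬y))) ∧ x)) ⊃ ¬(w ⊃ (y ∨ z)))) ∧ (w ∧ (y ∨ w))) = min(0.2, 0.7) = 0.2

0.20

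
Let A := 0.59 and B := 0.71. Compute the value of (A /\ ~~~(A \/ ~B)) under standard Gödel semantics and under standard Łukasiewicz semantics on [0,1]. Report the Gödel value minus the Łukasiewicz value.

Gödel evaluation:
  ~B: Gödel ¬ of 0.71 = 0 (operand ≠ 0)
  (A \/ ~B) = max(0.59, 0) = 0.59
  ~(A \/ ~B): Gödel ¬ of 0.59 = 0 (operand ≠ 0)
  ~~(A \/ ~B): Gödel ¬ of 0 = 1 (operand is 0)
  ~~~(A \/ ~B): Gödel ¬ of 1 = 0 (operand ≠ 0)
  (A /\ ~~~(A \/ ~B)) = min(0.59, 0) = 0
  Gödel value = 0
Łukasiewicz evaluation:
  ~B: Łukasiewicz ¬ gives 1 − 0.71 = 0.29
  (A \/ ~B) = max(0.59, 0.29) = 0.59
  ~(A \/ ~B): Łukasiewicz ¬ gives 1 − 0.59 = 0.41
  ~~(A \/ ~B): Łukasiewicz ¬ gives 1 − 0.41 = 0.59
  ~~~(A \/ ~B): Łukasiewicz ¬ gives 1 − 0.59 = 0.41
  (A /\ ~~~(A \/ ~B)) = min(0.59, 0.41) = 0.41
  Łukasiewicz value = 0.41
Difference: 0 − 0.41 = -0.41

-0.41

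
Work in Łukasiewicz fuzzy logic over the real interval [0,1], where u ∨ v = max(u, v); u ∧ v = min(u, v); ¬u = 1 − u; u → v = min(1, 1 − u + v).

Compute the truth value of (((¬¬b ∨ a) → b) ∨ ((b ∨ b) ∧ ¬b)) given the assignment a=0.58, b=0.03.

¬b: Łukasiewicz ¬ gives 1 − 0.03 = 0.97
¬¬b: Łukasiewicz ¬ gives 1 − 0.97 = 0.03
(¬¬b ∨ a) = max(0.03, 0.58) = 0.58
((¬¬b ∨ a) → b): min(1, 1 − 0.58 + 0.03) = 0.45
(b ∨ b) = max(0.03, 0.03) = 0.03
¬b: Łukasiewicz ¬ gives 1 − 0.03 = 0.97
((b ∨ b) ∧ ¬b) = min(0.03, 0.97) = 0.03
(((¬¬b ∨ a) → b) ∨ ((b ∨ b) ∧ ¬b)) = max(0.45, 0.03) = 0.45

0.45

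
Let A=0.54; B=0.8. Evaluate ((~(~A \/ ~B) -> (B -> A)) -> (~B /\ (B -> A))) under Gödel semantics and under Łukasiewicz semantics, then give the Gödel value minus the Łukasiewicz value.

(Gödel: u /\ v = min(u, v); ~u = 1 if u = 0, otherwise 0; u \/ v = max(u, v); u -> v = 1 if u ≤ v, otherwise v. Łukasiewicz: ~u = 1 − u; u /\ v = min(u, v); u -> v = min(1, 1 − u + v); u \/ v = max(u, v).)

Gödel evaluation:
  ~A: Gödel ¬ of 0.54 = 0 (operand ≠ 0)
  ~B: Gödel ¬ of 0.8 = 0 (operand ≠ 0)
  (~A \/ ~B) = max(0, 0) = 0
  ~(~A \/ ~B): Gödel ¬ of 0 = 1 (operand is 0)
  (B -> A): 0.8 > 0.54, so result = 0.54
  (~(~A \/ ~B) -> (B -> A)): 1 > 0.54, so result = 0.54
  ~B: Gödel ¬ of 0.8 = 0 (operand ≠ 0)
  (B -> A): 0.8 > 0.54, so result = 0.54
  (~B /\ (B -> A)) = min(0, 0.54) = 0
  ((~(~A \/ ~B) -> (B -> A)) -> (~B /\ (B -> A))): 0.54 > 0, so result = 0
  Gödel value = 0
Łukasiewicz evaluation:
  ~A: Łukasiewicz ¬ gives 1 − 0.54 = 0.46
  ~B: Łukasiewicz ¬ gives 1 − 0.8 = 0.2
  (~A \/ ~B) = max(0.46, 0.2) = 0.46
  ~(~A \/ ~B): Łukasiewicz ¬ gives 1 − 0.46 = 0.54
  (B -> A): min(1, 1 − 0.8 + 0.54) = 0.74
  (~(~A \/ ~B) -> (B -> A)): min(1, 1 − 0.54 + 0.74) = 1
  ~B: Łukasiewicz ¬ gives 1 − 0.8 = 0.2
  (B -> A): min(1, 1 − 0.8 + 0.54) = 0.74
  (~B /\ (B -> A)) = min(0.2, 0.74) = 0.2
  ((~(~A \/ ~B) -> (B -> A)) -> (~B /\ (B -> A))): min(1, 1 − 1 + 0.2) = 0.2
  Łukasiewicz value = 0.2
Difference: 0 − 0.2 = -0.20

-0.20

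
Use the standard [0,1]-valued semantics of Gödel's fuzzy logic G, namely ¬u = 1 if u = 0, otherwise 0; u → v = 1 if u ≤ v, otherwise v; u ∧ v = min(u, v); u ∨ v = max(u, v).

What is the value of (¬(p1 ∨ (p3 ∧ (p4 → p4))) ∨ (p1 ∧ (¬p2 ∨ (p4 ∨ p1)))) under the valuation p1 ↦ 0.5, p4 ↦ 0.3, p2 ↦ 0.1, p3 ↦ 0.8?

0.50

(p4 → p4): 0.3 ≤ 0.3, so result = 1
(p3 ∧ (p4 → p4)) = min(0.8, 1) = 0.8
(p1 ∨ (p3 ∧ (p4 → p4))) = max(0.5, 0.8) = 0.8
¬(p1 ∨ (p3 ∧ (p4 → p4))): Gödel ¬ of 0.8 = 0 (operand ≠ 0)
¬p2: Gödel ¬ of 0.1 = 0 (operand ≠ 0)
(p4 ∨ p1) = max(0.3, 0.5) = 0.5
(¬p2 ∨ (p4 ∨ p1)) = max(0, 0.5) = 0.5
(p1 ∧ (¬p2 ∨ (p4 ∨ p1))) = min(0.5, 0.5) = 0.5
(¬(p1 ∨ (p3 ∧ (p4 → p4))) ∨ (p1 ∧ (¬p2 ∨ (p4 ∨ p1)))) = max(0, 0.5) = 0.5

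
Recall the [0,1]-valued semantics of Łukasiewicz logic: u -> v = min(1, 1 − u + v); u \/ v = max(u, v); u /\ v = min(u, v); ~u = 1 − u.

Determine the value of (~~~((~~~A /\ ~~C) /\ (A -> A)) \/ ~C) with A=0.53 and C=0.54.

0.53

~A: Łukasiewicz ¬ gives 1 − 0.53 = 0.47
~~A: Łukasiewicz ¬ gives 1 − 0.47 = 0.53
~~~A: Łukasiewicz ¬ gives 1 − 0.53 = 0.47
~C: Łukasiewicz ¬ gives 1 − 0.54 = 0.46
~~C: Łukasiewicz ¬ gives 1 − 0.46 = 0.54
(~~~A /\ ~~C) = min(0.47, 0.54) = 0.47
(A -> A): min(1, 1 − 0.53 + 0.53) = 1
((~~~A /\ ~~C) /\ (A -> A)) = min(0.47, 1) = 0.47
~((~~~A /\ ~~C) /\ (A -> A)): Łukasiewicz ¬ gives 1 − 0.47 = 0.53
~~((~~~A /\ ~~C) /\ (A -> A)): Łukasiewicz ¬ gives 1 − 0.53 = 0.47
~~~((~~~A /\ ~~C) /\ (A -> A)): Łukasiewicz ¬ gives 1 − 0.47 = 0.53
~C: Łukasiewicz ¬ gives 1 − 0.54 = 0.46
(~~~((~~~A /\ ~~C) /\ (A -> A)) \/ ~C) = max(0.53, 0.46) = 0.53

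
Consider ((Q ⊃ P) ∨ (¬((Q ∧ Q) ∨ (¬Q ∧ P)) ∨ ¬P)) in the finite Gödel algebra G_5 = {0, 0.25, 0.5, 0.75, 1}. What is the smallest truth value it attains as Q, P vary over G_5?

The minimum is attained at Q = 0.5, P = 0.25:
  (Q ⊃ P): 0.5 > 0.25, so result = 0.25
  (Q ∧ Q) = min(0.5, 0.5) = 0.5
  ¬Q: Gödel ¬ of 0.5 = 0 (operand ≠ 0)
  (¬Q ∧ P) = min(0, 0.25) = 0
  ((Q ∧ Q) ∨ (¬Q ∧ P)) = max(0.5, 0) = 0.5
  ¬((Q ∧ Q) ∨ (¬Q ∧ P)): Gödel ¬ of 0.5 = 0 (operand ≠ 0)
  ¬P: Gödel ¬ of 0.25 = 0 (operand ≠ 0)
  (¬((Q ∧ Q) ∨ (¬Q ∧ P)) ∨ ¬P) = max(0, 0) = 0
  ((Q ⊃ P) ∨ (¬((Q ∧ Q) ∨ (¬Q ∧ P)) ∨ ¬P)) = max(0.25, 0) = 0.25
Checking all 25 assignments confirms none give a value below 0.25.

0.25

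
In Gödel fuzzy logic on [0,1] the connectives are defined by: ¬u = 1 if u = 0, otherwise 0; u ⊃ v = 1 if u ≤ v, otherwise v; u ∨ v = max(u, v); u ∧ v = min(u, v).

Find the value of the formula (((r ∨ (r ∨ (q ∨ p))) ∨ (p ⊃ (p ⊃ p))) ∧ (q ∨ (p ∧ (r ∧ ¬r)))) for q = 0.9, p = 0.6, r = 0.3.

0.90

(q ∨ p) = max(0.9, 0.6) = 0.9
(r ∨ (q ∨ p)) = max(0.3, 0.9) = 0.9
(r ∨ (r ∨ (q ∨ p))) = max(0.3, 0.9) = 0.9
(p ⊃ p): 0.6 ≤ 0.6, so result = 1
(p ⊃ (p ⊃ p)): 0.6 ≤ 1, so result = 1
((r ∨ (r ∨ (q ∨ p))) ∨ (p ⊃ (p ⊃ p))) = max(0.9, 1) = 1
¬r: Gödel ¬ of 0.3 = 0 (operand ≠ 0)
(r ∧ ¬r) = min(0.3, 0) = 0
(p ∧ (r ∧ ¬r)) = min(0.6, 0) = 0
(q ∨ (p ∧ (r ∧ ¬r))) = max(0.9, 0) = 0.9
(((r ∨ (r ∨ (q ∨ p))) ∨ (p ⊃ (p ⊃ p))) ∧ (q ∨ (p ∧ (r ∧ ¬r)))) = min(1, 0.9) = 0.9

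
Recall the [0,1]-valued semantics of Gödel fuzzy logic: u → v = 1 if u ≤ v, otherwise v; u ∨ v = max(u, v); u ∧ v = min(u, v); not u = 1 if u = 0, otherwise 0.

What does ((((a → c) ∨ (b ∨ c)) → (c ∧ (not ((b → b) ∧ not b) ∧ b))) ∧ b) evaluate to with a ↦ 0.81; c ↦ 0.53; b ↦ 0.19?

(a → c): 0.81 > 0.53, so result = 0.53
(b ∨ c) = max(0.19, 0.53) = 0.53
((a → c) ∨ (b ∨ c)) = max(0.53, 0.53) = 0.53
(b → b): 0.19 ≤ 0.19, so result = 1
not b: Gödel ¬ of 0.19 = 0 (operand ≠ 0)
((b → b) ∧ not b) = min(1, 0) = 0
not ((b → b) ∧ not b): Gödel ¬ of 0 = 1 (operand is 0)
(not ((b → b) ∧ not b) ∧ b) = min(1, 0.19) = 0.19
(c ∧ (not ((b → b) ∧ not b) ∧ b)) = min(0.53, 0.19) = 0.19
(((a → c) ∨ (b ∨ c)) → (c ∧ (not ((b → b) ∧ not b) ∧ b))): 0.53 > 0.19, so result = 0.19
((((a → c) ∨ (b ∨ c)) → (c ∧ (not ((b → b) ∧ not b) ∧ b))) ∧ b) = min(0.19, 0.19) = 0.19

0.19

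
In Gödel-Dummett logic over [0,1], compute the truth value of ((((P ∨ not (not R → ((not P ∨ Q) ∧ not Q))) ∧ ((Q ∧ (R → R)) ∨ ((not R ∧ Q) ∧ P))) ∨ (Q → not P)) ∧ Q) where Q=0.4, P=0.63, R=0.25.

not R: Gödel ¬ of 0.25 = 0 (operand ≠ 0)
not P: Gödel ¬ of 0.63 = 0 (operand ≠ 0)
(not P ∨ Q) = max(0, 0.4) = 0.4
not Q: Gödel ¬ of 0.4 = 0 (operand ≠ 0)
((not P ∨ Q) ∧ not Q) = min(0.4, 0) = 0
(not R → ((not P ∨ Q) ∧ not Q)): 0 ≤ 0, so result = 1
not (not R → ((not P ∨ Q) ∧ not Q)): Gödel ¬ of 1 = 0 (operand ≠ 0)
(P ∨ not (not R → ((not P ∨ Q) ∧ not Q))) = max(0.63, 0) = 0.63
(R → R): 0.25 ≤ 0.25, so result = 1
(Q ∧ (R → R)) = min(0.4, 1) = 0.4
not R: Gödel ¬ of 0.25 = 0 (operand ≠ 0)
(not R ∧ Q) = min(0, 0.4) = 0
((not R ∧ Q) ∧ P) = min(0, 0.63) = 0
((Q ∧ (R → R)) ∨ ((not R ∧ Q) ∧ P)) = max(0.4, 0) = 0.4
((P ∨ not (not R → ((not P ∨ Q) ∧ not Q))) ∧ ((Q ∧ (R → R)) ∨ ((not R ∧ Q) ∧ P))) = min(0.63, 0.4) = 0.4
not P: Gödel ¬ of 0.63 = 0 (operand ≠ 0)
(Q → not P): 0.4 > 0, so result = 0
(((P ∨ not (not R → ((not P ∨ Q) ∧ not Q))) ∧ ((Q ∧ (R → R)) ∨ ((not R ∧ Q) ∧ P))) ∨ (Q → not P)) = max(0.4, 0) = 0.4
((((P ∨ not (not R → ((not P ∨ Q) ∧ not Q))) ∧ ((Q ∧ (R → R)) ∨ ((not R ∧ Q) ∧ P))) ∨ (Q → not P)) ∧ Q) = min(0.4, 0.4) = 0.4

0.40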